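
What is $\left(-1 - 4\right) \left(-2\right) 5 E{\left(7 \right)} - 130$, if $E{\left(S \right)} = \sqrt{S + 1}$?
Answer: $-130 + 100 \sqrt{2} \approx 11.421$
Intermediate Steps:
$E{\left(S \right)} = \sqrt{1 + S}$
$\left(-1 - 4\right) \left(-2\right) 5 E{\left(7 \right)} - 130 = \left(-1 - 4\right) \left(-2\right) 5 \sqrt{1 + 7} - 130 = \left(-5\right) \left(-2\right) 5 \sqrt{8} - 130 = 10 \cdot 5 \cdot 2 \sqrt{2} - 130 = 50 \cdot 2 \sqrt{2} - 130 = 100 \sqrt{2} - 130 = -130 + 100 \sqrt{2}$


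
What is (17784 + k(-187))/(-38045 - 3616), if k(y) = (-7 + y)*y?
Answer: -54062/41661 ≈ -1.2977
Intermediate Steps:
k(y) = y*(-7 + y)
(17784 + k(-187))/(-38045 - 3616) = (17784 - 187*(-7 - 187))/(-38045 - 3616) = (17784 - 187*(-194))/(-41661) = (17784 + 36278)*(-1/41661) = 54062*(-1/41661) = -54062/41661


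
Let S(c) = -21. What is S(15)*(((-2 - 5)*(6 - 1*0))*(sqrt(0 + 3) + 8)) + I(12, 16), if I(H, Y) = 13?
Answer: 7069 + 882*sqrt(3) ≈ 8596.7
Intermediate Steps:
S(15)*(((-2 - 5)*(6 - 1*0))*(sqrt(0 + 3) + 8)) + I(12, 16) = -21*(-2 - 5)*(6 - 1*0)*(sqrt(0 + 3) + 8) + 13 = -21*(-7*(6 + 0))*(sqrt(3) + 8) + 13 = -21*(-7*6)*(8 + sqrt(3)) + 13 = -(-882)*(8 + sqrt(3)) + 13 = -21*(-336 - 42*sqrt(3)) + 13 = (7056 + 882*sqrt(3)) + 13 = 7069 + 882*sqrt(3)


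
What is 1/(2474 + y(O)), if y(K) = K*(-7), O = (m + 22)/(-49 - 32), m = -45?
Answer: 81/200233 ≈ 0.00040453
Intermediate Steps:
O = 23/81 (O = (-45 + 22)/(-49 - 32) = -23/(-81) = -23*(-1/81) = 23/81 ≈ 0.28395)
y(K) = -7*K
1/(2474 + y(O)) = 1/(2474 - 7*23/81) = 1/(2474 - 161/81) = 1/(200233/81) = 81/200233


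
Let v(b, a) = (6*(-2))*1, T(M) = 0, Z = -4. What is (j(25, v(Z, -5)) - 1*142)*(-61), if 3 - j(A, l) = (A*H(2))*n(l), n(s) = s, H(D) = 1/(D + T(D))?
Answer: -671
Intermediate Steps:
H(D) = 1/D (H(D) = 1/(D + 0) = 1/D)
v(b, a) = -12 (v(b, a) = -12*1 = -12)
j(A, l) = 3 - A*l/2 (j(A, l) = 3 - A/2*l = 3 - A*l/2)
(j(25, v(Z, -5)) - 1*142)*(-61) = ((3 - ½*25*(-12)) - 1*142)*(-61) = ((3 + 150) - 142)*(-61) = (153 - 142)*(-61) = 11*(-61) = -671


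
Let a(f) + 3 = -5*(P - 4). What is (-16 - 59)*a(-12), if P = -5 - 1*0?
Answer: -3150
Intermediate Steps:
P = -5 (P = -5 + 0 = -5)
a(f) = 42 (a(f) = -3 - 5*(-5 - 4) = -3 - 5*(-9) = -3 + 45 = 42)
(-16 - 59)*a(-12) = (-16 - 59)*42 = -75*42 = -3150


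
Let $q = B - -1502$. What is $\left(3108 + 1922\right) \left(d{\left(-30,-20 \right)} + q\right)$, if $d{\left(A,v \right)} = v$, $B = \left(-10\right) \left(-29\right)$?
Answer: $8913160$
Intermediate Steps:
$B = 290$
$q = 1792$ ($q = 290 - -1502 = 290 + 1502 = 1792$)
$\left(3108 + 1922\right) \left(d{\left(-30,-20 \right)} + q\right) = \left(3108 + 1922\right) \left(-20 + 1792\right) = 5030 \cdot 1772 = 8913160$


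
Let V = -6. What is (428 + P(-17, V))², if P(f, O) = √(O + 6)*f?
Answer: 183184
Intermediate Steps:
P(f, O) = f*√(6 + O) (P(f, O) = √(6 + O)*f = f*√(6 + O))
(428 + P(-17, V))² = (428 - 17*√(6 - 6))² = (428 - 17*√0)² = (428 - 17*0)² = (428 + 0)² = 428² = 183184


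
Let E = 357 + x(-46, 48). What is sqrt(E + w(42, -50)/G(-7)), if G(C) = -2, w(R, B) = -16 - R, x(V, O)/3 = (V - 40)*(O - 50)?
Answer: sqrt(902) ≈ 30.033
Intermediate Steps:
x(V, O) = 3*(-50 + O)*(-40 + V) (x(V, O) = 3*((V - 40)*(O - 50)) = 3*((-40 + V)*(-50 + O)) = 3*((-50 + O)*(-40 + V)) = 3*(-50 + O)*(-40 + V))
E = 873 (E = 357 + (6000 - 150*(-46) - 120*48 + 3*48*(-46)) = 357 + (6000 + 6900 - 5760 - 6624) = 357 + 516 = 873)
sqrt(E + w(42, -50)/G(-7)) = sqrt(873 + (-16 - 1*42)/(-2)) = sqrt(873 + (-16 - 42)*(-1/2)) = sqrt(873 - 58*(-1/2)) = sqrt(873 + 29) = sqrt(902)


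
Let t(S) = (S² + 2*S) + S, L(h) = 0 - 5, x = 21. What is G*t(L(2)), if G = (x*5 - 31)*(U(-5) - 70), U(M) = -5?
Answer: -55500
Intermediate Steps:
L(h) = -5
G = -5550 (G = (21*5 - 31)*(-5 - 70) = (105 - 31)*(-75) = 74*(-75) = -5550)
t(S) = S² + 3*S
G*t(L(2)) = -(-27750)*(3 - 5) = -(-27750)*(-2) = -5550*10 = -55500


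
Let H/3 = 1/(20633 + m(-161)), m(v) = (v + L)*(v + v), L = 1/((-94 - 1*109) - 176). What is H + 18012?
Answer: 494759867301/27468347 ≈ 18012.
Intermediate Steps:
L = -1/379 (L = 1/((-94 - 109) - 176) = 1/(-203 - 176) = 1/(-379) = -1/379 ≈ -0.0026385)
m(v) = 2*v*(-1/379 + v) (m(v) = (v - 1/379)*(v + v) = (-1/379 + v)*(2*v) = 2*v*(-1/379 + v))
H = 1137/27468347 (H = 3/(20633 + (2/379)*(-161)*(-1 + 379*(-161))) = 3/(20633 + (2/379)*(-161)*(-1 - 61019)) = 3/(20633 + (2/379)*(-161)*(-61020)) = 3/(20633 + 19648440/379) = 3/(27468347/379) = 3*(379/27468347) = 1137/27468347 ≈ 4.1393e-5)
H + 18012 = 1137/27468347 + 18012 = 494759867301/27468347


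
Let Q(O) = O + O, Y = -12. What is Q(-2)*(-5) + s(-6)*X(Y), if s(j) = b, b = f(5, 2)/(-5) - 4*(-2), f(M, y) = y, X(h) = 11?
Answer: 518/5 ≈ 103.60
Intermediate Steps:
Q(O) = 2*O
b = 38/5 (b = 2/(-5) - 4*(-2) = 2*(-⅕) + 8 = -⅖ + 8 = 38/5 ≈ 7.6000)
s(j) = 38/5
Q(-2)*(-5) + s(-6)*X(Y) = (2*(-2))*(-5) + (38/5)*11 = -4*(-5) + 418/5 = 20 + 418/5 = 518/5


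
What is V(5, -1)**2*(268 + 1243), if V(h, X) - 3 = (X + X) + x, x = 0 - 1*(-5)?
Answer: 54396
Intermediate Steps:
x = 5 (x = 0 + 5 = 5)
V(h, X) = 8 + 2*X (V(h, X) = 3 + ((X + X) + 5) = 3 + (2*X + 5) = 3 + (5 + 2*X) = 8 + 2*X)
V(5, -1)**2*(268 + 1243) = (8 + 2*(-1))**2*(268 + 1243) = (8 - 2)**2*1511 = 6**2*1511 = 36*1511 = 54396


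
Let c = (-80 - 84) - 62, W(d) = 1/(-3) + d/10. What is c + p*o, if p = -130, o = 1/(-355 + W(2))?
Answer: -1201952/5327 ≈ -225.63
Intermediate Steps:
W(d) = -⅓ + d/10 (W(d) = 1*(-⅓) + d*(⅒) = -⅓ + d/10)
o = -15/5327 (o = 1/(-355 + (-⅓ + (⅒)*2)) = 1/(-355 + (-⅓ + ⅕)) = 1/(-355 - 2/15) = 1/(-5327/15) = -15/5327 ≈ -0.0028158)
c = -226 (c = -164 - 62 = -226)
c + p*o = -226 - 130*(-15/5327) = -226 + 1950/5327 = -1201952/5327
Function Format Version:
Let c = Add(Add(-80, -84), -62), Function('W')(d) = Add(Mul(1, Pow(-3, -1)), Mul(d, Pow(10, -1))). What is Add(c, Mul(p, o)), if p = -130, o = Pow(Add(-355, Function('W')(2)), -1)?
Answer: Rational(-1201952, 5327) ≈ -225.63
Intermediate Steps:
Function('W')(d) = Add(Rational(-1, 3), Mul(Rational(1, 10), d)) (Function('W')(d) = Add(Mul(1, Rational(-1, 3)), Mul(d, Rational(1, 10))) = Add(Rational(-1, 3), Mul(Rational(1, 10), d)))
o = Rational(-15, 5327) (o = Pow(Add(-355, Add(Rational(-1, 3), Mul(Rational(1, 10), 2))), -1) = Pow(Add(-355, Add(Rational(-1, 3), Rational(1, 5))), -1) = Pow(Add(-355, Rational(-2, 15)), -1) = Pow(Rational(-5327, 15), -1) = Rational(-15, 5327) ≈ -0.0028158)
c = -226 (c = Add(-164, -62) = -226)
Add(c, Mul(p, o)) = Add(-226, Mul(-130, Rational(-15, 5327))) = Add(-226, Rational(1950, 5327)) = Rational(-1201952, 5327)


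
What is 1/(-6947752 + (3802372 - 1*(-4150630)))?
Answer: 1/1005250 ≈ 9.9478e-7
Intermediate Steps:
1/(-6947752 + (3802372 - 1*(-4150630))) = 1/(-6947752 + (3802372 + 4150630)) = 1/(-6947752 + 7953002) = 1/1005250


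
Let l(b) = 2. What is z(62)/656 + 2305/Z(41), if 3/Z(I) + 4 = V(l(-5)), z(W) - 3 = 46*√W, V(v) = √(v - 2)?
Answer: -6048311/1968 + 23*√62/328 ≈ -3072.8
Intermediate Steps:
V(v) = √(-2 + v)
z(W) = 3 + 46*√W
Z(I) = -¾ (Z(I) = 3/(-4 + √(-2 + 2)) = 3/(-4 + √0) = 3/(-4 + 0) = 3/(-4) = 3*(-¼) = -¾)
z(62)/656 + 2305/Z(41) = (3 + 46*√62)/656 + 2305/(-¾) = (3 + 46*√62)*(1/656) + 2305*(-4/3) = (3/656 + 23*√62/328) - 9220/3 = -6048311/1968 + 23*√62/328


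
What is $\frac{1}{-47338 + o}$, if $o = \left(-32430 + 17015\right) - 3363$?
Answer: $- \frac{1}{66116} \approx -1.5125 \cdot 10^{-5}$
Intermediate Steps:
$o = -18778$ ($o = -15415 - 3363 = -18778$)
$\frac{1}{-47338 + o} = \frac{1}{-47338 - 18778} = \frac{1}{-66116} = - \frac{1}{66116}$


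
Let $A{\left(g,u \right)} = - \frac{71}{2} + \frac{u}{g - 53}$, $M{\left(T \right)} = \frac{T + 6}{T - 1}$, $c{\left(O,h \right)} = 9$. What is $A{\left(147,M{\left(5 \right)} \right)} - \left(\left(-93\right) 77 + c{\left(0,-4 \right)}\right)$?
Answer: $\frac{2675815}{376} \approx 7116.5$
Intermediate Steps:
$M{\left(T \right)} = \frac{6 + T}{-1 + T}$
$A{\left(g,u \right)} = - \frac{71}{2} + \frac{u}{-53 + g}$ ($A{\left(g,u \right)} = \left(-71\right) \frac{1}{2} + \frac{u}{-53 + g} = - \frac{71}{2} + \frac{u}{-53 + g}$)
$A{\left(147,M{\left(5 \right)} \right)} - \left(\left(-93\right) 77 + c{\left(0,-4 \right)}\right) = \frac{3763 - 10437 + 2 \frac{6 + 5}{-1 + 5}}{2 \left(-53 + 147\right)} - \left(\left(-93\right) 77 + 9\right) = \frac{3763 - 10437 + 2 \cdot \frac{1}{4} \cdot 11}{2 \cdot 94} - \left(-7161 + 9\right) = \frac{1}{2} \cdot \frac{1}{94} \left(3763 - 10437 + 2 \cdot \frac{1}{4} \cdot 11\right) - -7152 = \frac{1}{2} \cdot \frac{1}{94} \left(3763 - 10437 + 2 \cdot \frac{11}{4}\right) + 7152 = \frac{1}{2} \cdot \frac{1}{94} \left(3763 - 10437 + \frac{11}{2}\right) + 7152 = \frac{1}{2} \cdot \frac{1}{94} \left(- \frac{13337}{2}\right) + 7152 = - \frac{13337}{376} + 7152 = \frac{2675815}{376}$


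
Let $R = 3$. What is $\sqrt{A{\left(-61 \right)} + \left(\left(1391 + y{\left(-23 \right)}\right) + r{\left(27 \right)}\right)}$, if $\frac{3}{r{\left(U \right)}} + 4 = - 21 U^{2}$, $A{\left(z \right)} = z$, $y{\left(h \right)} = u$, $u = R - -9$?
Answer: $\frac{\sqrt{314682808459}}{15313} \approx 36.633$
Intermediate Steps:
$u = 12$ ($u = 3 - -9 = 3 + 9 = 12$)
$y{\left(h \right)} = 12$
$r{\left(U \right)} = \frac{3}{-4 - 21 U^{2}}$
$\sqrt{A{\left(-61 \right)} + \left(\left(1391 + y{\left(-23 \right)}\right) + r{\left(27 \right)}\right)} = \sqrt{-61 + \left(\left(1391 + 12\right) - \frac{3}{4 + 21 \cdot 27^{2}}\right)} = \sqrt{-61 + \left(1403 - \frac{3}{4 + 21 \cdot 729}\right)} = \sqrt{-61 + \left(1403 - \frac{3}{4 + 15309}\right)} = \sqrt{-61 + \left(1403 - \frac{3}{15313}\right)} = \sqrt{-61 + \frac{21484136}{15313}} = \sqrt{\frac{20550043}{15313}} = \frac{\sqrt{314682808459}}{15313}$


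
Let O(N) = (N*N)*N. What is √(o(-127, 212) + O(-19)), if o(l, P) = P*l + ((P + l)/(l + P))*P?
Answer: I*√33571 ≈ 183.22*I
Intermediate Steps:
O(N) = N³ (O(N) = N²*N = N³)
o(l, P) = P + P*l (o(l, P) = P*l + ((P + l)/(P + l))*P = P*l + 1*P = P*l + P = P + P*l)
√(o(-127, 212) + O(-19)) = √(212*(1 - 127) + (-19)³) = √(212*(-126) - 6859) = √(-26712 - 6859) = √(-33571) = I*√33571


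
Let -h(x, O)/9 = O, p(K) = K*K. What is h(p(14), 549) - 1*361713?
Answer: -366654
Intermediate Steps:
p(K) = K²
h(x, O) = -9*O
h(p(14), 549) - 1*361713 = -9*549 - 1*361713 = -4941 - 361713 = -366654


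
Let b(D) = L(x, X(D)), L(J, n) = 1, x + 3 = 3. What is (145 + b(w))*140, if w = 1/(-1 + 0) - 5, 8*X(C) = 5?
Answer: 20440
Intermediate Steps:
X(C) = 5/8 (X(C) = (1/8)*5 = 5/8)
x = 0 (x = -3 + 3 = 0)
w = -6 (w = 1/(-1) - 5 = -1 - 5 = -6)
b(D) = 1
(145 + b(w))*140 = (145 + 1)*140 = 146*140 = 20440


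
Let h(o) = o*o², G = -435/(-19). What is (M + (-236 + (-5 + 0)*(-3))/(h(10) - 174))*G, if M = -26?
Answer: -9438195/15694 ≈ -601.39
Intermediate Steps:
G = 435/19 (G = -435*(-1/19) = 435/19 ≈ 22.895)
h(o) = o³
(M + (-236 + (-5 + 0)*(-3))/(h(10) - 174))*G = (-26 + (-236 + (-5 + 0)*(-3))/(10³ - 174))*(435/19) = (-26 + (-236 - 5*(-3))/(1000 - 174))*(435/19) = (-26 + (-236 + 15)/826)*(435/19) = (-26 - 221*1/826)*(435/19) = (-26 - 221/826)*(435/19) = -21697/826*435/19 = -9438195/15694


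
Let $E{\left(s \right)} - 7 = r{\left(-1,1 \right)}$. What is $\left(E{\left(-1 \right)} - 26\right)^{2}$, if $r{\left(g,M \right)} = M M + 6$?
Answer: $144$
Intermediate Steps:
$r{\left(g,M \right)} = 6 + M^{2}$ ($r{\left(g,M \right)} = M^{2} + 6 = 6 + M^{2}$)
$E{\left(s \right)} = 14$ ($E{\left(s \right)} = 7 + \left(6 + 1^{2}\right) = 7 + \left(6 + 1\right) = 7 + 7 = 14$)
$\left(E{\left(-1 \right)} - 26\right)^{2} = \left(14 - 26\right)^{2} = \left(-12\right)^{2} = 144$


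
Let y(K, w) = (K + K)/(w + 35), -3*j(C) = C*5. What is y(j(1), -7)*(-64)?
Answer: 160/21 ≈ 7.6190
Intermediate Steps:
j(C) = -5*C/3 (j(C) = -C*5/3 = -5*C/3)
y(K, w) = 2*K/(35 + w) (y(K, w) = (2*K)/(35 + w) = 2*K/(35 + w))
y(j(1), -7)*(-64) = (2*(-5/3*1)/(35 - 7))*(-64) = (2*(-5/3)/28)*(-64) = (2*(-5/3)*(1/28))*(-64) = -5/42*(-64) = 160/21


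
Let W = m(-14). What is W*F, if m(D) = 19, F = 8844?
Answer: 168036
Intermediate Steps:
W = 19
W*F = 19*8844 = 168036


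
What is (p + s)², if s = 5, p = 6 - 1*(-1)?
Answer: 144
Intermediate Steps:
p = 7 (p = 6 + 1 = 7)
(p + s)² = (7 + 5)² = 12² = 144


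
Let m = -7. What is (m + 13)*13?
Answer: 78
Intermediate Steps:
(m + 13)*13 = (-7 + 13)*13 = 6*13 = 78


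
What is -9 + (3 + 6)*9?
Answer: 72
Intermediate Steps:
-9 + (3 + 6)*9 = -9 + 9*9 = -9 + 81 = 72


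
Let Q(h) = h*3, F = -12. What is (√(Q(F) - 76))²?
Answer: -112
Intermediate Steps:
Q(h) = 3*h
(√(Q(F) - 76))² = (√(3*(-12) - 76))² = (√(-36 - 76))² = (√(-112))² = (4*I*√7)² = -112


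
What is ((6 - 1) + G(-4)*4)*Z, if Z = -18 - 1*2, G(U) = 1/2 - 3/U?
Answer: -200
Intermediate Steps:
G(U) = 1/2 - 3/U (G(U) = 1*(1/2) - 3/U = 1/2 - 3/U)
Z = -20 (Z = -18 - 2 = -20)
((6 - 1) + G(-4)*4)*Z = ((6 - 1) + ((1/2)*(-6 - 4)/(-4))*4)*(-20) = (5 + ((1/2)*(-1/4)*(-10))*4)*(-20) = (5 + (5/4)*4)*(-20) = (5 + 5)*(-20) = 10*(-20) = -200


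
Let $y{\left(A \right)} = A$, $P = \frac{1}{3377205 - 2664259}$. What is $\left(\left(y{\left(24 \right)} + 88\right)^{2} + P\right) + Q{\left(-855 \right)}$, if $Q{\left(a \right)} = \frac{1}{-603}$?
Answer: $\frac{5392745645929}{429906438} \approx 12544.0$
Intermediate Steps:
$P = \frac{1}{712946} \approx 1.4026 \cdot 10^{-6}$
$Q{\left(a \right)} = - \frac{1}{603}$
$\left(\left(y{\left(24 \right)} + 88\right)^{2} + P\right) + Q{\left(-855 \right)} = \left(\left(24 + 88\right)^{2} + \frac{1}{712946}\right) - \frac{1}{603} = \left(112^{2} + \frac{1}{712946}\right) - \frac{1}{603} = \left(12544 + \frac{1}{712946}\right) - \frac{1}{603} = \frac{8943194625}{712946} - \frac{1}{603} = \frac{5392745645929}{429906438}$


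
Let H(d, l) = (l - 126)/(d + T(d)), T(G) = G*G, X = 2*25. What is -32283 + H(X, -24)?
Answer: -548812/17 ≈ -32283.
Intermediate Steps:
X = 50
T(G) = G²
H(d, l) = (-126 + l)/(d + d²) (H(d, l) = (l - 126)/(d + d²) = (-126 + l)/(d + d²))
-32283 + H(X, -24) = -32283 + (-126 - 24)/(50*(1 + 50)) = -32283 + (1/50)*(-150)/51 = -32283 + (1/50)*(1/51)*(-150) = -32283 - 1/17 = -548812/17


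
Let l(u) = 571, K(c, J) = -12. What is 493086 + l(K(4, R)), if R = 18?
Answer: 493657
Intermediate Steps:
493086 + l(K(4, R)) = 493086 + 571 = 493657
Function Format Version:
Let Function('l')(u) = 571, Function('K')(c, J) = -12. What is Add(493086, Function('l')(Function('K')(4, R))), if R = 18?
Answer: 493657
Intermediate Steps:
Add(493086, Function('l')(Function('K')(4, R))) = Add(493086, 571) = 493657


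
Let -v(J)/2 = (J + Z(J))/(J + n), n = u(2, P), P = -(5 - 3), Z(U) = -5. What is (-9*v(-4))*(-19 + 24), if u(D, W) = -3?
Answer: 810/7 ≈ 115.71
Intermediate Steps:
P = -2 (P = -1*2 = -2)
n = -3
v(J) = -2*(-5 + J)/(-3 + J) (v(J) = -2*(J - 5)/(J - 3) = -2*(-5 + J)/(-3 + J))
(-9*v(-4))*(-19 + 24) = (-18*(5 - 1*(-4))/(-3 - 4))*(-19 + 24) = -18*(5 + 4)/(-7)*5 = -18*(-1)*9/7*5 = -9*(-18/7)*5 = (162/7)*5 = 810/7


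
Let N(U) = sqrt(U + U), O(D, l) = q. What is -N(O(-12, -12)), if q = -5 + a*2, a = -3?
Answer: -I*sqrt(22) ≈ -4.6904*I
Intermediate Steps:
q = -11 (q = -5 - 3*2 = -5 - 6 = -11)
O(D, l) = -11
N(U) = sqrt(2)*sqrt(U) (N(U) = sqrt(2*U) = sqrt(2)*sqrt(U))
-N(O(-12, -12)) = -sqrt(2)*sqrt(-11) = -sqrt(2)*I*sqrt(11) = -I*sqrt(22)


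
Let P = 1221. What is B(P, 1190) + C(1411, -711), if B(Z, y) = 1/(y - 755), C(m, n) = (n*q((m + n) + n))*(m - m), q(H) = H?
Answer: 1/435 ≈ 0.0022989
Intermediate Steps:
C(m, n) = 0 (C(m, n) = (n*((m + n) + n))*(m - m) = (n*(m + 2*n))*0 = 0)
B(Z, y) = 1/(-755 + y)
B(P, 1190) + C(1411, -711) = 1/(-755 + 1190) + 0 = 1/435 + 0 = 1/435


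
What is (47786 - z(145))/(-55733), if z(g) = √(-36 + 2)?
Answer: -47786/55733 + I*√34/55733 ≈ -0.85741 + 0.00010462*I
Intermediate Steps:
z(g) = I*√34 (z(g) = √(-34) = I*√34)
(47786 - z(145))/(-55733) = (47786 - I*√34)/(-55733) = (47786 - I*√34)*(-1/55733) = -47786/55733 + I*√34/55733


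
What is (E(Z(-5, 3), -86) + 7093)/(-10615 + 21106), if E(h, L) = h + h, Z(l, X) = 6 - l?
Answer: 7115/10491 ≈ 0.67820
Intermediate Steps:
E(h, L) = 2*h
(E(Z(-5, 3), -86) + 7093)/(-10615 + 21106) = (2*(6 - 1*(-5)) + 7093)/(-10615 + 21106) = (2*(6 + 5) + 7093)/10491 = (2*11 + 7093)*(1/10491) = (22 + 7093)*(1/10491) = 7115*(1/10491) = 7115/10491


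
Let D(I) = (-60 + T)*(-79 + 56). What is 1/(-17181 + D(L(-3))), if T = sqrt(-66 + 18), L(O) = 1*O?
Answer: I/(23*(-687*I + 4*sqrt(3))) ≈ -6.3281e-5 + 6.3817e-7*I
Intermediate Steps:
L(O) = O
T = 4*I*sqrt(3) (T = sqrt(-48) = 4*I*sqrt(3) ≈ 6.9282*I)
D(I) = 1380 - 92*I*sqrt(3) (D(I) = (-60 + 4*I*sqrt(3))*(-79 + 56) = (-60 + 4*I*sqrt(3))*(-23) = 1380 - 92*I*sqrt(3))
1/(-17181 + D(L(-3))) = 1/(-17181 + (1380 - 92*I*sqrt(3))) = 1/(-15801 - 92*I*sqrt(3))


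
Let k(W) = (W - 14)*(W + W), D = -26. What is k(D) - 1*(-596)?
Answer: 2676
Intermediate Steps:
k(W) = 2*W*(-14 + W) (k(W) = (-14 + W)*(2*W) = 2*W*(-14 + W))
k(D) - 1*(-596) = 2*(-26)*(-14 - 26) - 1*(-596) = 2*(-26)*(-40) + 596 = 2080 + 596 = 2676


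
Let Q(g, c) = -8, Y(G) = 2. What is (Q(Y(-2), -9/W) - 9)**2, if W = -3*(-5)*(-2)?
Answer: 289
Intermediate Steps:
W = -30 (W = 15*(-2) = -30)
(Q(Y(-2), -9/W) - 9)**2 = (-8 - 9)**2 = (-17)**2 = 289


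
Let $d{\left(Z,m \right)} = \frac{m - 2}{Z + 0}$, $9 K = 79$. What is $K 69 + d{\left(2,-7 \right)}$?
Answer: $\frac{3607}{6} \approx 601.17$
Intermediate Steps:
$K = \frac{79}{9}$ ($K = \frac{1}{9} \cdot 79 = \frac{79}{9} \approx 8.7778$)
$d{\left(Z,m \right)} = \frac{-2 + m}{Z}$
$K 69 + d{\left(2,-7 \right)} = \frac{79}{9} \cdot 69 + \frac{-2 - 7}{2} = \frac{1817}{3} + \frac{1}{2} \left(-9\right) = \frac{1817}{3} - \frac{9}{2} = \frac{3607}{6}$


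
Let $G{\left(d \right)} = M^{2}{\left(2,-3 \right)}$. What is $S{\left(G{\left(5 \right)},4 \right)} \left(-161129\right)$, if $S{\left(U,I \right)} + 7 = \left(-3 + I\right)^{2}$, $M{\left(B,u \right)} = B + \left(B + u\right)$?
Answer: $966774$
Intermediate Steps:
$M{\left(B,u \right)} = u + 2 B$
$G{\left(d \right)} = 1$ ($G{\left(d \right)} = \left(-3 + 2 \cdot 2\right)^{2} = \left(-3 + 4\right)^{2} = 1^{2} = 1$)
$S{\left(U,I \right)} = -7 + \left(-3 + I\right)^{2}$
$S{\left(G{\left(5 \right)},4 \right)} \left(-161129\right) = \left(-7 + \left(-3 + 4\right)^{2}\right) \left(-161129\right) = \left(-7 + 1^{2}\right) \left(-161129\right) = \left(-7 + 1\right) \left(-161129\right) = \left(-6\right) \left(-161129\right) = 966774$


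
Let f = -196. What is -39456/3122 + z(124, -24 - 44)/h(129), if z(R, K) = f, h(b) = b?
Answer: -2850868/201369 ≈ -14.157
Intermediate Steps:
z(R, K) = -196
-39456/3122 + z(124, -24 - 44)/h(129) = -39456/3122 - 196/129 = -39456*1/3122 - 196*1/129 = -19728/1561 - 196/129 = -2850868/201369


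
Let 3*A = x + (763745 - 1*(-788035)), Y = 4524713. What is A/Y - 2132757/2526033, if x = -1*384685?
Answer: -8667406495696/11429574353529 ≈ -0.75833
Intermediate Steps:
x = -384685
A = 1167095/3 (A = (-384685 + (763745 - 1*(-788035)))/3 = (-384685 + (763745 + 788035))/3 = (-384685 + 1551780)/3 = (⅓)*1167095 = 1167095/3 ≈ 3.8903e+5)
A/Y - 2132757/2526033 = (1167095/3)/4524713 - 2132757/2526033 = (1167095/3)*(1/4524713) - 2132757*1/2526033 = 1167095/13574139 - 710919/842011 = -8667406495696/11429574353529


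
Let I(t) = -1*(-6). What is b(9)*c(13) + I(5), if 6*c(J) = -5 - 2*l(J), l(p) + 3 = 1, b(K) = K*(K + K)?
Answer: -21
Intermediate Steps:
b(K) = 2*K**2 (b(K) = K*(2*K) = 2*K**2)
l(p) = -2 (l(p) = -3 + 1 = -2)
c(J) = -1/6 (c(J) = (-5 - 2*(-2))/6 = (-5 + 4)/6 = (1/6)*(-1) = -1/6)
I(t) = 6
b(9)*c(13) + I(5) = (2*9**2)*(-1/6) + 6 = (2*81)*(-1/6) + 6 = 162*(-1/6) + 6 = -27 + 6 = -21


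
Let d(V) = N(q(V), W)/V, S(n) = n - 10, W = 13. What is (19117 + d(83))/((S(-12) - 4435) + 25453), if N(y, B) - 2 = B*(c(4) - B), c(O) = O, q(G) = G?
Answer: 396649/435667 ≈ 0.91044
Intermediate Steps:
S(n) = -10 + n
N(y, B) = 2 + B*(4 - B)
d(V) = -115/V (d(V) = (2 - 1*13² + 4*13)/V = (2 - 1*169 + 52)/V = (2 - 169 + 52)/V = -115/V)
(19117 + d(83))/((S(-12) - 4435) + 25453) = (19117 - 115/83)/(((-10 - 12) - 4435) + 25453) = (19117 - 115*1/83)/((-22 - 4435) + 25453) = (19117 - 115/83)/(-4457 + 25453) = (1586596/83)/20996 = (1586596/83)*(1/20996) = 396649/435667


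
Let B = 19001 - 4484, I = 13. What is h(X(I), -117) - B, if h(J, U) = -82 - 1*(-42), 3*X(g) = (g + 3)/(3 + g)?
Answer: -14557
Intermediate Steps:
X(g) = ⅓ (X(g) = ((g + 3)/(3 + g))/3 = ((3 + g)/(3 + g))/3 = (⅓)*1 = ⅓)
h(J, U) = -40 (h(J, U) = -82 + 42 = -40)
B = 14517
h(X(I), -117) - B = -40 - 1*14517 = -40 - 14517 = -14557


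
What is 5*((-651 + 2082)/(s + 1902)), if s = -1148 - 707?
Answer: 7155/47 ≈ 152.23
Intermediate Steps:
s = -1855
5*((-651 + 2082)/(s + 1902)) = 5*((-651 + 2082)/(-1855 + 1902)) = 5*(1431/47) = 7155/47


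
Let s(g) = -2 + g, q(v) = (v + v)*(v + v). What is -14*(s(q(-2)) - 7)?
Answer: -98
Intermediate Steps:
q(v) = 4*v**2 (q(v) = (2*v)*(2*v) = 4*v**2)
-14*(s(q(-2)) - 7) = -14*((-2 + 4*(-2)**2) - 7) = -14*((-2 + 4*4) - 7) = -14*((-2 + 16) - 7) = -14*(14 - 7) = -14*7 = -98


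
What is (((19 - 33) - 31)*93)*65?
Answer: -272025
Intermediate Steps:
(((19 - 33) - 31)*93)*65 = ((-14 - 31)*93)*65 = -45*93*65 = -4185*65 = -272025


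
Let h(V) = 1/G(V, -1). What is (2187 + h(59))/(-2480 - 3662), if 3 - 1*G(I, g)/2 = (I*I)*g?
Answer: -15239017/42797456 ≈ -0.35607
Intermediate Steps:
G(I, g) = 6 - 2*g*I² (G(I, g) = 6 - 2*I*I*g = 6 - 2*I²*g = 6 - 2*g*I²)
h(V) = 1/(6 + 2*V²) (h(V) = 1/(6 - 2*(-1)*V²) = 1/(6 + 2*V²))
(2187 + h(59))/(-2480 - 3662) = (2187 + 1/(2*(3 + 59²)))/(-2480 - 3662) = (2187 + 1/(2*(3 + 3481)))/(-6142) = (2187 + (½)/3484)*(-1/6142) = (2187 + (½)*(1/3484))*(-1/6142) = (2187 + 1/6968)*(-1/6142) = (15239017/6968)*(-1/6142) = -15239017/42797456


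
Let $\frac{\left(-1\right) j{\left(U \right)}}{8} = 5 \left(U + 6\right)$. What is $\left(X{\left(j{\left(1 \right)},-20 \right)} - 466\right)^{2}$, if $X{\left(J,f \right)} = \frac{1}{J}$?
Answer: $\frac{17025291361}{78400} \approx 2.1716 \cdot 10^{5}$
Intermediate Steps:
$j{\left(U \right)} = -240 - 40 U$ ($j{\left(U \right)} = - 8 \cdot 5 \left(U + 6\right) = - 8 \cdot 5 \left(6 + U\right) = - 8 \left(30 + 5 U\right) = -240 - 40 U$)
$\left(X{\left(j{\left(1 \right)},-20 \right)} - 466\right)^{2} = \left(\frac{1}{-240 - 40} - 466\right)^{2} = \left(\frac{1}{-280} - 466\right)^{2} = \left(- \frac{1}{280} - 466\right)^{2} = \left(- \frac{130481}{280}\right)^{2} = \frac{17025291361}{78400}$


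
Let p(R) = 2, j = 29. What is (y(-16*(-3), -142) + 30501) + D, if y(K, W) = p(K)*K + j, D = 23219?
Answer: 53845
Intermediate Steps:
y(K, W) = 29 + 2*K (y(K, W) = 2*K + 29 = 29 + 2*K)
(y(-16*(-3), -142) + 30501) + D = ((29 + 2*(-16*(-3))) + 30501) + 23219 = ((29 + 2*48) + 30501) + 23219 = ((29 + 96) + 30501) + 23219 = (125 + 30501) + 23219 = 30626 + 23219 = 53845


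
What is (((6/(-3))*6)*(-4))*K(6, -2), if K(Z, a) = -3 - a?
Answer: -48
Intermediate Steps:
(((6/(-3))*6)*(-4))*K(6, -2) = (((6/(-3))*6)*(-4))*(-3 - 1*(-2)) = (((6*(-⅓))*6)*(-4))*(-3 + 2) = (-2*6*(-4))*(-1) = -12*(-4)*(-1) = 48*(-1) = -48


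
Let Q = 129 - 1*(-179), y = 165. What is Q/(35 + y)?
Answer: 77/50 ≈ 1.5400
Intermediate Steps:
Q = 308 (Q = 129 + 179 = 308)
Q/(35 + y) = 308/(35 + 165) = 308/200 = 308*(1/200) = 77/50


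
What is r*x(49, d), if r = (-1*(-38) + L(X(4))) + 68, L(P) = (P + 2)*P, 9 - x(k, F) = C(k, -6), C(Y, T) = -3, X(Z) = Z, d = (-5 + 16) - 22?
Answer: 1560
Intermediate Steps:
d = -11 (d = 11 - 22 = -11)
x(k, F) = 12 (x(k, F) = 9 - 1*(-3) = 9 + 3 = 12)
L(P) = P*(2 + P) (L(P) = (2 + P)*P = P*(2 + P))
r = 130 (r = (-1*(-38) + 4*(2 + 4)) + 68 = (38 + 4*6) + 68 = (38 + 24) + 68 = 62 + 68 = 130)
r*x(49, d) = 130*12 = 1560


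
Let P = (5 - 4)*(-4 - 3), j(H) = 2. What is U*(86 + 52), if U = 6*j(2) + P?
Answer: 690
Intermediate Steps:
P = -7 (P = 1*(-7) = -7)
U = 5 (U = 6*2 - 7 = 12 - 7 = 5)
U*(86 + 52) = 5*(86 + 52) = 5*138 = 690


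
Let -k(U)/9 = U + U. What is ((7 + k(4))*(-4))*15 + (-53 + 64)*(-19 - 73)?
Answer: 2888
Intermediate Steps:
k(U) = -18*U (k(U) = -9*(U + U) = -18*U)
((7 + k(4))*(-4))*15 + (-53 + 64)*(-19 - 73) = ((7 - 18*4)*(-4))*15 + (-53 + 64)*(-19 - 73) = ((7 - 72)*(-4))*15 + 11*(-92) = -65*(-4)*15 - 1012 = 260*15 - 1012 = 3900 - 1012 = 2888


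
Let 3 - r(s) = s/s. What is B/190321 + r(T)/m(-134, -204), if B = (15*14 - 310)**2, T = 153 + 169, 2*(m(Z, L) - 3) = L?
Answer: 609358/18841779 ≈ 0.032341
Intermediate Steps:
m(Z, L) = 3 + L/2
T = 322
r(s) = 2 (r(s) = 3 - s/s = 3 - 1*1 = 3 - 1 = 2)
B = 10000 (B = (210 - 310)**2 = (-100)**2 = 10000)
B/190321 + r(T)/m(-134, -204) = 10000/190321 + 2/(3 + (1/2)*(-204)) = 10000*(1/190321) + 2/(3 - 102) = 10000/190321 + 2/(-99) = 10000/190321 + 2*(-1/99) = 10000/190321 - 2/99 = 609358/18841779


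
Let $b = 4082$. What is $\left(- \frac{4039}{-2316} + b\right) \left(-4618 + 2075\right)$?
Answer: $- \frac{24051569393}{2316} \approx -1.0385 \cdot 10^{7}$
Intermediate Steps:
$\left(- \frac{4039}{-2316} + b\right) \left(-4618 + 2075\right) = \left(- \frac{4039}{-2316} + 4082\right) \left(-4618 + 2075\right) = \left(\left(-4039\right) \left(- \frac{1}{2316}\right) + 4082\right) \left(-2543\right) = \left(\frac{4039}{2316} + 4082\right) \left(-2543\right) = \frac{9457951}{2316} \left(-2543\right) = - \frac{24051569393}{2316}$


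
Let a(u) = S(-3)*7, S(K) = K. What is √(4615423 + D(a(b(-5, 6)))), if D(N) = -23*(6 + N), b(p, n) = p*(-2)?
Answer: 2*√1153942 ≈ 2148.4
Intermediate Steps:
b(p, n) = -2*p
a(u) = -21 (a(u) = -3*7 = -21)
D(N) = -138 - 23*N
√(4615423 + D(a(b(-5, 6)))) = √(4615423 + (-138 - 23*(-21))) = √(4615423 + (-138 + 483)) = √(4615423 + 345) = √4615768 = 2*√1153942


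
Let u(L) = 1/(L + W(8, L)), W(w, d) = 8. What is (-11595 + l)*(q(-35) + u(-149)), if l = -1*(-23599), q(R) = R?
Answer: -59251744/141 ≈ -4.2023e+5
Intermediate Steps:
l = 23599
u(L) = 1/(8 + L) (u(L) = 1/(L + 8) = 1/(8 + L))
(-11595 + l)*(q(-35) + u(-149)) = (-11595 + 23599)*(-35 + 1/(8 - 149)) = 12004*(-35 + 1/(-141)) = 12004*(-35 - 1/141) = 12004*(-4936/141) = -59251744/141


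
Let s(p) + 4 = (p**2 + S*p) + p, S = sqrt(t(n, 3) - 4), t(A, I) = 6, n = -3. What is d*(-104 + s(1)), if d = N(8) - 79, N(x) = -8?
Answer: 9222 - 87*sqrt(2) ≈ 9099.0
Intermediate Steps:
d = -87 (d = -8 - 79 = -87)
S = sqrt(2) (S = sqrt(6 - 4) = sqrt(2) ≈ 1.4142)
s(p) = -4 + p + p**2 + p*sqrt(2) (s(p) = -4 + ((p**2 + sqrt(2)*p) + p) = -4 + ((p**2 + p*sqrt(2)) + p) = -4 + (p + p**2 + p*sqrt(2)) = -4 + p + p**2 + p*sqrt(2))
d*(-104 + s(1)) = -87*(-104 + (-4 + 1 + 1**2 + 1*sqrt(2))) = -87*(-104 + (-4 + 1 + 1 + sqrt(2))) = -87*(-104 + (-2 + sqrt(2))) = -87*(-106 + sqrt(2)) = 9222 - 87*sqrt(2)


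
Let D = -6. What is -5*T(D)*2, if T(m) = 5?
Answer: -50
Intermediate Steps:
-5*T(D)*2 = -5*5*2 = -25*2 = -50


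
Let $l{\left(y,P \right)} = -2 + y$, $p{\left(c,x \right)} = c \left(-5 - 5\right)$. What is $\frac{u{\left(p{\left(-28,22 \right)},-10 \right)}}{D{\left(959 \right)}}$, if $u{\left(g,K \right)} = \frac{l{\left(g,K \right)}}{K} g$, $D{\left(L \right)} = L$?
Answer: $- \frac{1112}{137} \approx -8.1168$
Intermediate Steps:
$p{\left(c,x \right)} = - 10 c$ ($p{\left(c,x \right)} = c \left(-10\right) = - 10 c$)
$u{\left(g,K \right)} = \frac{g \left(-2 + g\right)}{K}$ ($u{\left(g,K \right)} = \frac{-2 + g}{K} g = \frac{g \left(-2 + g\right)}{K}$)
$\frac{u{\left(p{\left(-28,22 \right)},-10 \right)}}{D{\left(959 \right)}} = \frac{\left(-10\right) \left(-28\right) \frac{1}{-10} \left(-2 - -280\right)}{959} = 280 \left(- \frac{1}{10}\right) \left(-2 + 280\right) \frac{1}{959} = 280 \left(- \frac{1}{10}\right) 278 \cdot \frac{1}{959} = \left(-7784\right) \frac{1}{959} = - \frac{1112}{137}$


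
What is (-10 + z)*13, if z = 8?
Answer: -26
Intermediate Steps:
(-10 + z)*13 = (-10 + 8)*13 = -2*13 = -26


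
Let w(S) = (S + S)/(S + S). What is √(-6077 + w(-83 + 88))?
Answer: 14*I*√31 ≈ 77.949*I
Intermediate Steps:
w(S) = 1 (w(S) = (2*S)/((2*S)) = (2*S)*(1/(2*S)) = 1)
√(-6077 + w(-83 + 88)) = √(-6077 + 1) = √(-6076) = 14*I*√31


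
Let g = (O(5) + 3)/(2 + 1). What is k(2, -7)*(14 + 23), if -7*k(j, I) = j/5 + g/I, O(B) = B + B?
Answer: 851/735 ≈ 1.1578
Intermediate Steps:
O(B) = 2*B
g = 13/3 (g = (2*5 + 3)/(2 + 1) = (10 + 3)/3 = 13*(⅓) = 13/3 ≈ 4.3333)
k(j, I) = -13/(21*I) - j/35 (k(j, I) = -(j/5 + 13/(3*I))/7 = -13/(21*I) - j/35)
k(2, -7)*(14 + 23) = (-13/21/(-7) - 1/35*2)*(14 + 23) = (-13/21*(-⅐) - 2/35)*37 = (13/147 - 2/35)*37 = (23/735)*37 = 851/735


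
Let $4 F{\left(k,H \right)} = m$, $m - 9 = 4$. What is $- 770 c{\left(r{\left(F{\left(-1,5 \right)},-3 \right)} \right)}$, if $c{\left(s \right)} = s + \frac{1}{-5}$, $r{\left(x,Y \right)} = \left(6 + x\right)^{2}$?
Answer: $- \frac{525833}{8} \approx -65729.0$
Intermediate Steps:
$m = 13$ ($m = 9 + 4 = 13$)
$F{\left(k,H \right)} = \frac{13}{4}$ ($F{\left(k,H \right)} = \frac{1}{4} \cdot 13 = \frac{13}{4}$)
$c{\left(s \right)} = - \frac{1}{5} + s$ ($c{\left(s \right)} = s - \frac{1}{5} = - \frac{1}{5} + s$)
$- 770 c{\left(r{\left(F{\left(-1,5 \right)},-3 \right)} \right)} = - 770 \left(- \frac{1}{5} + \left(6 + \frac{13}{4}\right)^{2}\right) = - 770 \left(- \frac{1}{5} + \left(\frac{37}{4}\right)^{2}\right) = - 770 \left(- \frac{1}{5} + \frac{1369}{16}\right) = \left(-770\right) \frac{6829}{80} = - \frac{525833}{8}$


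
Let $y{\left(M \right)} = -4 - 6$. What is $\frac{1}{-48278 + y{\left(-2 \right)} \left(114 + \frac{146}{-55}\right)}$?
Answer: $- \frac{11}{543306} \approx -2.0246 \cdot 10^{-5}$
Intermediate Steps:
$y{\left(M \right)} = -10$ ($y{\left(M \right)} = -4 - 6 = -10$)
$\frac{1}{-48278 + y{\left(-2 \right)} \left(114 + \frac{146}{-55}\right)} = \frac{1}{-48278 - 10 \left(114 + \frac{146}{-55}\right)} = \frac{1}{-48278 - 10 \left(114 + 146 \left(- \frac{1}{55}\right)\right)} = \frac{1}{-48278 - 10 \left(114 - \frac{146}{55}\right)} = \frac{1}{-48278 - \frac{12248}{11}} = \frac{1}{- \frac{543306}{11}} = - \frac{11}{543306}$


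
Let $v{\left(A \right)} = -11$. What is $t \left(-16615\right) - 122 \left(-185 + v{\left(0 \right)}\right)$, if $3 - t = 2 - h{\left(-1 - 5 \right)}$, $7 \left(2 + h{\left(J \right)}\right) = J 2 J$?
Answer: $- \frac{912591}{7} \approx -1.3037 \cdot 10^{5}$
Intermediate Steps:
$h{\left(J \right)} = -2 + \frac{2 J^{2}}{7}$ ($h{\left(J \right)} = -2 + \frac{J 2 J}{7} = -2 + \frac{2 J J}{7} = -2 + \frac{2 J^{2}}{7}$)
$t = \frac{65}{7}$ ($t = 3 - \left(2 - \left(-2 + \frac{2 \left(-1 - 5\right)^{2}}{7}\right)\right) = 3 - \left(2 - \left(-2 + \frac{2 \left(-6\right)^{2}}{7}\right)\right) = 3 - \left(2 - \left(-2 + \frac{2}{7} \cdot 36\right)\right) = 3 - \left(2 - \left(-2 + \frac{72}{7}\right)\right) = 3 - \left(2 - \frac{58}{7}\right) = 3 - - \frac{44}{7} = 3 + \frac{44}{7} = \frac{65}{7} \approx 9.2857$)
$t \left(-16615\right) - 122 \left(-185 + v{\left(0 \right)}\right) = \frac{65}{7} \left(-16615\right) - 122 \left(-185 - 11\right) = - \frac{1079975}{7} - -23912 = - \frac{1079975}{7} + 23912 = - \frac{912591}{7}$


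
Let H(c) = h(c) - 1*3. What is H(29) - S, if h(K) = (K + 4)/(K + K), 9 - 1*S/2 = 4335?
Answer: 501675/58 ≈ 8649.6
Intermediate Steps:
S = -8652 (S = 18 - 2*4335 = 18 - 8670 = -8652)
h(K) = (4 + K)/(2*K) (h(K) = (4 + K)/((2*K)) = (4 + K)*(1/(2*K)) = (4 + K)/(2*K))
H(c) = -3 + (4 + c)/(2*c) (H(c) = (4 + c)/(2*c) - 1*3 = (4 + c)/(2*c) - 3 = -3 + (4 + c)/(2*c))
H(29) - S = (-5/2 + 2/29) - 1*(-8652) = (-5/2 + 2*(1/29)) + 8652 = (-5/2 + 2/29) + 8652 = -141/58 + 8652 = 501675/58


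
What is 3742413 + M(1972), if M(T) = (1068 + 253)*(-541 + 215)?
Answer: 3311767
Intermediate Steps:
M(T) = -430646 (M(T) = 1321*(-326) = -430646)
3742413 + M(1972) = 3742413 - 430646 = 3311767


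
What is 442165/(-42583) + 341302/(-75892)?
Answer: -24045224623/1615854518 ≈ -14.881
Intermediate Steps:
442165/(-42583) + 341302/(-75892) = 442165*(-1/42583) + 341302*(-1/75892) = -442165/42583 - 170651/37946 = -24045224623/1615854518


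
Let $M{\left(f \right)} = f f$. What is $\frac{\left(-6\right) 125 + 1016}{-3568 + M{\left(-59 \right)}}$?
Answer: $- \frac{266}{87} \approx -3.0575$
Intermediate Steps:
$M{\left(f \right)} = f^{2}$
$\frac{\left(-6\right) 125 + 1016}{-3568 + M{\left(-59 \right)}} = \frac{\left(-6\right) 125 + 1016}{-3568 + \left(-59\right)^{2}} = \frac{-750 + 1016}{-3568 + 3481} = \frac{266}{-87} = 266 \left(- \frac{1}{87}\right) = - \frac{266}{87}$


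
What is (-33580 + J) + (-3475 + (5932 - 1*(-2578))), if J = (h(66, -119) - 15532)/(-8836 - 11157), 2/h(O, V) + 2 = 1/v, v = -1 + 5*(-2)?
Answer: -13125746997/459839 ≈ -28544.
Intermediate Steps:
v = -11 (v = -1 - 10 = -11)
h(O, V) = -22/23 (h(O, V) = 2/(-2 + 1/(-11)) = 2/(-2 - 1/11) = 2/(-23/11) = 2*(-11/23) = -22/23)
J = 357258/459839 (J = (-22/23 - 15532)/(-8836 - 11157) = -357258/23/(-19993) = -357258/23*(-1/19993) = 357258/459839 ≈ 0.77692)
(-33580 + J) + (-3475 + (5932 - 1*(-2578))) = (-33580 + 357258/459839) + (-3475 + (5932 - 1*(-2578))) = -15441036362/459839 + (-3475 + (5932 + 2578)) = -15441036362/459839 + (-3475 + 8510) = -15441036362/459839 + 5035 = -13125746997/459839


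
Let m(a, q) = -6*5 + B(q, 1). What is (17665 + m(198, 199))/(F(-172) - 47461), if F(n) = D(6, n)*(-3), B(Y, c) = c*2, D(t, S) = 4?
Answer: -17637/47473 ≈ -0.37152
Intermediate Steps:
B(Y, c) = 2*c
m(a, q) = -28 (m(a, q) = -6*5 + 2*1 = -30 + 2 = -28)
F(n) = -12 (F(n) = 4*(-3) = -12)
(17665 + m(198, 199))/(F(-172) - 47461) = (17665 - 28)/(-12 - 47461) = 17637/(-47473) = 17637*(-1/47473) = -17637/47473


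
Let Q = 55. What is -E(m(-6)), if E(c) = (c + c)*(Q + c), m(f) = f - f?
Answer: 0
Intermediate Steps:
m(f) = 0
E(c) = 2*c*(55 + c) (E(c) = (c + c)*(55 + c) = (2*c)*(55 + c) = 2*c*(55 + c))
-E(m(-6)) = -2*0*(55 + 0) = -2*0*55 = -1*0 = 0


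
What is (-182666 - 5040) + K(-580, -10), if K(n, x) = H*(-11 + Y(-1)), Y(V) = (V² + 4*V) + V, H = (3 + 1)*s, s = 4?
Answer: -187946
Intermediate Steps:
H = 16 (H = (3 + 1)*4 = 4*4 = 16)
Y(V) = V² + 5*V
K(n, x) = -240 (K(n, x) = 16*(-11 - (5 - 1)) = 16*(-11 - 1*4) = 16*(-11 - 4) = 16*(-15) = -240)
(-182666 - 5040) + K(-580, -10) = (-182666 - 5040) - 240 = -187706 - 240 = -187946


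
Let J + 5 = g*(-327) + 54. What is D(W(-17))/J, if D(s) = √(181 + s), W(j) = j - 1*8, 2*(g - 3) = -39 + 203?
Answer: -√39/13873 ≈ -0.00045015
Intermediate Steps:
g = 85 (g = 3 + (-39 + 203)/2 = 3 + (½)*164 = 3 + 82 = 85)
W(j) = -8 + j (W(j) = j - 8 = -8 + j)
J = -27746 (J = -5 + (85*(-327) + 54) = -5 + (-27795 + 54) = -5 - 27741 = -27746)
D(W(-17))/J = √(181 + (-8 - 17))/(-27746) = √(181 - 25)*(-1/27746) = √156*(-1/27746) = (2*√39)*(-1/27746) = -√39/13873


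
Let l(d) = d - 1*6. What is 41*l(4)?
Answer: -82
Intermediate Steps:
l(d) = -6 + d (l(d) = d - 6 = -6 + d)
41*l(4) = 41*(-6 + 4) = 41*(-2) = -82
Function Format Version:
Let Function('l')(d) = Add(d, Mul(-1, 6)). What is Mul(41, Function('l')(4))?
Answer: -82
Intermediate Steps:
Function('l')(d) = Add(-6, d) (Function('l')(d) = Add(d, -6) = Add(-6, d))
Mul(41, Function('l')(4)) = Mul(41, Add(-6, 4)) = Mul(41, -2) = -82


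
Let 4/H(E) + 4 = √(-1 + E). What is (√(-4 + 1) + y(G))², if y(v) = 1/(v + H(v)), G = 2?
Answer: -¾ + 3*I*√3 ≈ -0.75 + 5.1962*I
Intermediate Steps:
H(E) = 4/(-4 + √(-1 + E))
y(v) = 1/(v + 4/(-4 + √(-1 + v)))
(√(-4 + 1) + y(G))² = (√(-4 + 1) + (-4 + √(-1 + 2))/(4 + 2*(-4 + √(-1 + 2))))² = (√(-3) + (-4 + √1)/(4 + 2*(-4 + √1)))² = (I*√3 + (-4 + 1)/(4 + 2*(-4 + 1)))² = (I*√3 - 3/(4 + 2*(-3)))² = (I*√3 - 3/(4 - 6))² = (I*√3 - 3/(-2))² = (I*√3 - ½*(-3))² = (I*√3 + 3/2)² = (3/2 + I*√3)²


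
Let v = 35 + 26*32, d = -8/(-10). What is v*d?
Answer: 3468/5 ≈ 693.60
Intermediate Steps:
d = 4/5 (d = -8*(-1/10) = 4/5 ≈ 0.80000)
v = 867 (v = 35 + 832 = 867)
v*d = 867*(4/5) = 3468/5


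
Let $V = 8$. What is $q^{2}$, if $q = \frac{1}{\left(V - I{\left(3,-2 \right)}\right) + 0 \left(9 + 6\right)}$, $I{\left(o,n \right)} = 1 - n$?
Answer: $\frac{1}{25} \approx 0.04$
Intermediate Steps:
$q = \frac{1}{5}$ ($q = \frac{1}{\left(8 - \left(1 - -2\right)\right) + 0 \left(9 + 6\right)} = \frac{1}{\left(8 - \left(1 + 2\right)\right) + 0 \cdot 15} = \frac{1}{\left(8 - 3\right) + 0} = \frac{1}{5 + 0} = \frac{1}{5} \approx 0.2$)
$q^{2} = \left(\frac{1}{5}\right)^{2} = \frac{1}{25}$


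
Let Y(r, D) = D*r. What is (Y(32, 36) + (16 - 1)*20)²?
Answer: 2108304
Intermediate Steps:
(Y(32, 36) + (16 - 1)*20)² = (36*32 + (16 - 1)*20)² = (1152 + 15*20)² = (1152 + 300)² = 1452² = 2108304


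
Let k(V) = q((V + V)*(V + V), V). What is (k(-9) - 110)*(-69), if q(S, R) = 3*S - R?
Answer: -60099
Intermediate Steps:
q(S, R) = -R + 3*S
k(V) = -V + 12*V² (k(V) = -V + 3*((V + V)*(V + V)) = -V + 3*((2*V)*(2*V)) = -V + 3*(4*V²) = -V + 12*V²)
(k(-9) - 110)*(-69) = (-9*(-1 + 12*(-9)) - 110)*(-69) = (-9*(-1 - 108) - 110)*(-69) = (-9*(-109) - 110)*(-69) = (981 - 110)*(-69) = 871*(-69) = -60099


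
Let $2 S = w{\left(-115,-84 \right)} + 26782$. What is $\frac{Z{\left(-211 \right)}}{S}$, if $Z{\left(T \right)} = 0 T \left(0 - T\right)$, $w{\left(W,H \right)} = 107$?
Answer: $0$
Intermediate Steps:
$S = \frac{26889}{2}$ ($S = \frac{107 + 26782}{2} = \frac{1}{2} \cdot 26889 = \frac{26889}{2} \approx 13445.0$)
$Z{\left(T \right)} = 0$ ($Z{\left(T \right)} = 0 \left(- T\right) = 0$)
$\frac{Z{\left(-211 \right)}}{S} = \frac{0}{\frac{26889}{2}} = 0 \cdot \frac{2}{26889} = 0$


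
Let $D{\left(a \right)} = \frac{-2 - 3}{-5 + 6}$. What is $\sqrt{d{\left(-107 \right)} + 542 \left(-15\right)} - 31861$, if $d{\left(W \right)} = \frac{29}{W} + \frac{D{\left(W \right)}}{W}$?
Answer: $-31861 + \frac{i \sqrt{93082938}}{107} \approx -31861.0 + 90.168 i$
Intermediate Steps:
$D{\left(a \right)} = -5$ ($D{\left(a \right)} = - \frac{5}{1} = \left(-5\right) 1 = -5$)
$d{\left(W \right)} = \frac{24}{W}$ ($d{\left(W \right)} = \frac{29}{W} - \frac{5}{W} = \frac{24}{W}$)
$\sqrt{d{\left(-107 \right)} + 542 \left(-15\right)} - 31861 = \sqrt{\frac{24}{-107} + 542 \left(-15\right)} - 31861 = \sqrt{24 \left(- \frac{1}{107}\right) - 8130} - 31861 = \sqrt{- \frac{24}{107} - 8130} - 31861 = \sqrt{- \frac{869934}{107}} - 31861 = \frac{i \sqrt{93082938}}{107} - 31861 = -31861 + \frac{i \sqrt{93082938}}{107}$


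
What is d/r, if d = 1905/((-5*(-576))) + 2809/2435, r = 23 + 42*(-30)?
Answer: -848573/578322240 ≈ -0.0014673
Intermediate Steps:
r = -1237 (r = 23 - 1260 = -1237)
d = 848573/467520 (d = 1905/2880 + 2809*(1/2435) = 1905*(1/2880) + 2809/2435 = 127/192 + 2809/2435 = 848573/467520 ≈ 1.8151)
d/r = (848573/467520)/(-1237) = (848573/467520)*(-1/1237) = -848573/578322240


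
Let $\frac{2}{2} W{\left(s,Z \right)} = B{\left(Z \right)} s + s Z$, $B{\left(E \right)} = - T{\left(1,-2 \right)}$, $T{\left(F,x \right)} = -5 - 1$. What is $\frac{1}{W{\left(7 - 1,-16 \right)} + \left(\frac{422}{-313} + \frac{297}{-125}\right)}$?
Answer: $- \frac{39125}{2493211} \approx -0.015693$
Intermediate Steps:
$T{\left(F,x \right)} = -6$ ($T{\left(F,x \right)} = -5 - 1 = -6$)
$B{\left(E \right)} = 6$ ($B{\left(E \right)} = \left(-1\right) \left(-6\right) = 6$)
$W{\left(s,Z \right)} = 6 s + Z s$ ($W{\left(s,Z \right)} = 6 s + s Z = 6 s + Z s$)
$\frac{1}{W{\left(7 - 1,-16 \right)} + \left(\frac{422}{-313} + \frac{297}{-125}\right)} = \frac{1}{\left(7 - 1\right) \left(6 - 16\right) + \left(\frac{422}{-313} + \frac{297}{-125}\right)} = \frac{1}{6 \left(-10\right) + \left(422 \left(- \frac{1}{313}\right) + 297 \left(- \frac{1}{125}\right)\right)} = \frac{1}{-60 - \frac{145711}{39125}} = \frac{1}{- \frac{2493211}{39125}} = - \frac{39125}{2493211}$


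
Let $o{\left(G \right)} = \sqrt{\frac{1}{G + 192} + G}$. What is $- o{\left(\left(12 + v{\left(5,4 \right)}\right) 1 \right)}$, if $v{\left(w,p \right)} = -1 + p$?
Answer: $- \frac{\sqrt{71438}}{69} \approx -3.8736$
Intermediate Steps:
$o{\left(G \right)} = \sqrt{G + \frac{1}{192 + G}}$ ($o{\left(G \right)} = \sqrt{\frac{1}{192 + G} + G} = \sqrt{G + \frac{1}{192 + G}}$)
$- o{\left(\left(12 + v{\left(5,4 \right)}\right) 1 \right)} = - \sqrt{\frac{1 + \left(12 + \left(-1 + 4\right)\right) 1 \left(192 + \left(12 + \left(-1 + 4\right)\right) 1\right)}{192 + \left(12 + \left(-1 + 4\right)\right) 1}} = - \sqrt{\frac{1 + \left(12 + 3\right) 1 \left(192 + \left(12 + 3\right) 1\right)}{192 + \left(12 + 3\right) 1}} = - \sqrt{\frac{1 + 15 \cdot 1 \left(192 + 15 \cdot 1\right)}{192 + 15 \cdot 1}} = - \sqrt{\frac{1 + 15 \left(192 + 15\right)}{192 + 15}} = - \sqrt{\frac{1 + 15 \cdot 207}{207}} = - \sqrt{\frac{1 + 3105}{207}} = - \sqrt{\frac{1}{207} \cdot 3106} = - \sqrt{\frac{3106}{207}} = - \frac{\sqrt{71438}}{69}$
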